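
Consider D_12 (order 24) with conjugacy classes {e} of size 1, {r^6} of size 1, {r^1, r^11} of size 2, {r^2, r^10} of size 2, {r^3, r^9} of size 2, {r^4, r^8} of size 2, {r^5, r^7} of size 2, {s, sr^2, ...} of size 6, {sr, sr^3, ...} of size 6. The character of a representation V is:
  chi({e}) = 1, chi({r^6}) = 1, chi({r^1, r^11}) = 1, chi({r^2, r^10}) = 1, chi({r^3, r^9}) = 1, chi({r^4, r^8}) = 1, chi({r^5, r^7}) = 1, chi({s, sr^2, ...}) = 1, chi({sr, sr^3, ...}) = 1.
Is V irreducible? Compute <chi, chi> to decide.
Irreducible: <chi, chi> = 1.

Justification: <chi, chi> = (1/|G|) sum_C |C| * |chi(C)|^2 = (1/24)[1*|1|^2 + 1*|1|^2 + 2*|1|^2 + 2*|1|^2 + 2*|1|^2 + 2*|1|^2 + 2*|1|^2 + 6*|1|^2 + 6*|1|^2]
  = (1/24)[(1) + (1) + (2) + (2) + (2) + (2) + (2) + (6) + (6)] = 24/24 = 1.
A character is irreducible iff <chi, chi> = 1, so this representation is irreducible.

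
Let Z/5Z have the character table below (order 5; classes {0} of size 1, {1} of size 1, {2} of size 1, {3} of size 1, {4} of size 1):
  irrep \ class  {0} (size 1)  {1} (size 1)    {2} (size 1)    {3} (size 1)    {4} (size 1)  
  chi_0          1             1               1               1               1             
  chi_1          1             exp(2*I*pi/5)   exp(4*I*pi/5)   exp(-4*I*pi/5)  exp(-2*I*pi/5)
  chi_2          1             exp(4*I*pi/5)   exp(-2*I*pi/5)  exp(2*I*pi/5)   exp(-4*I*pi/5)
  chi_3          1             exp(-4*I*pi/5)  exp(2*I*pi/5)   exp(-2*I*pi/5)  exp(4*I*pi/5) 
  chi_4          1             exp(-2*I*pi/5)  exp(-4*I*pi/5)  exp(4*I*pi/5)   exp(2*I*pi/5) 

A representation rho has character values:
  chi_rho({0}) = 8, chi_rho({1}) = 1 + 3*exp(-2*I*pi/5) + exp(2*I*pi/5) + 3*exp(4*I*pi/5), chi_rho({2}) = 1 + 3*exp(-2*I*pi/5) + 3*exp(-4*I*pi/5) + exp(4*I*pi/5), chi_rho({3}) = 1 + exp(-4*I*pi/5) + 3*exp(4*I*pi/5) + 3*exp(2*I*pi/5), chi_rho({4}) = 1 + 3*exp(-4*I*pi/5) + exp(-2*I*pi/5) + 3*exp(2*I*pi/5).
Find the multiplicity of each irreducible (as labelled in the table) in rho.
Multiplicities: chi_0: 1, chi_1: 1, chi_2: 3, chi_3: 0, chi_4: 3.

Argument: Use <chi_rho, chi> = (1/|G|) sum_C |C| * chi_rho(C) * conj(chi(C)) with |G| = 5 for each irreducible chi in the table:
  <chi_rho, chi_0> = (1/5)[1*(8)*conj(1) + 1*(1 + 3*exp(-2*I*pi/5) + exp(2*I*pi/5) + 3*exp(4*I*pi/5))*conj(1) + 1*(1 + 3*exp(-2*I*pi/5) + 3*exp(-4*I*pi/5) + exp(4*I*pi/5))*conj(1) + 1*(1 + exp(-4*I*pi/5) + 3*exp(4*I*pi/5) + 3*exp(2*I*pi/5))*conj(1) + 1*(1 + 3*exp(-4*I*pi/5) + exp(-2*I*pi/5) + 3*exp(2*I*pi/5))*conj(1)]
      = (1/5)[(8) + (1 + 3*exp(-2*I*pi/5) + exp(2*I*pi/5) + 3*exp(4*I*pi/5)) + (1 + 3*exp(-2*I*pi/5) + 3*exp(-4*I*pi/5) + exp(4*I*pi/5)) + (1 + exp(-4*I*pi/5) + 3*exp(4*I*pi/5) + 3*exp(2*I*pi/5)) + (1 + 3*exp(-4*I*pi/5) + exp(-2*I*pi/5) + 3*exp(2*I*pi/5))] = 5/5 = 1
  <chi_rho, chi_1> = (1/5)[1*(8)*conj(1) + 1*(1 + 3*exp(-2*I*pi/5) + exp(2*I*pi/5) + 3*exp(4*I*pi/5))*conj(exp(2*I*pi/5)) + 1*(1 + 3*exp(-2*I*pi/5) + 3*exp(-4*I*pi/5) + exp(4*I*pi/5))*conj(exp(4*I*pi/5)) + 1*(1 + exp(-4*I*pi/5) + 3*exp(4*I*pi/5) + 3*exp(2*I*pi/5))*conj(exp(-4*I*pi/5)) + 1*(1 + 3*exp(-4*I*pi/5) + exp(-2*I*pi/5) + 3*exp(2*I*pi/5))*conj(exp(-2*I*pi/5))]
      = (1/5)[(8) + (1 + 3*exp(-4*I*pi/5) + exp(-2*I*pi/5) + 3*exp(2*I*pi/5)) + (1 + exp(-4*I*pi/5) + 3*exp(4*I*pi/5) + 3*exp(2*I*pi/5)) + (1 + 3*exp(-2*I*pi/5) + 3*exp(-4*I*pi/5) + exp(4*I*pi/5)) + (1 + 3*exp(-2*I*pi/5) + exp(2*I*pi/5) + 3*exp(4*I*pi/5))] = 5/5 = 1
  <chi_rho, chi_2> = (1/5)[1*(8)*conj(1) + 1*(1 + 3*exp(-2*I*pi/5) + exp(2*I*pi/5) + 3*exp(4*I*pi/5))*conj(exp(4*I*pi/5)) + 1*(1 + 3*exp(-2*I*pi/5) + 3*exp(-4*I*pi/5) + exp(4*I*pi/5))*conj(exp(-2*I*pi/5)) + 1*(1 + exp(-4*I*pi/5) + 3*exp(4*I*pi/5) + 3*exp(2*I*pi/5))*conj(exp(2*I*pi/5)) + 1*(1 + 3*exp(-4*I*pi/5) + exp(-2*I*pi/5) + 3*exp(2*I*pi/5))*conj(exp(-4*I*pi/5))]
      = (1/5)[(8) + (3 + exp(-2*I*pi/5) + exp(-4*I*pi/5) + 3*exp(4*I*pi/5)) + (3 + 3*exp(-2*I*pi/5) + exp(-4*I*pi/5) + exp(2*I*pi/5)) + (3 + exp(-2*I*pi/5) + exp(4*I*pi/5) + 3*exp(2*I*pi/5)) + (3 + 3*exp(-4*I*pi/5) + exp(4*I*pi/5) + exp(2*I*pi/5))] = 15/5 = 3
  <chi_rho, chi_3> = (1/5)[1*(8)*conj(1) + 1*(1 + 3*exp(-2*I*pi/5) + exp(2*I*pi/5) + 3*exp(4*I*pi/5))*conj(exp(-4*I*pi/5)) + 1*(1 + 3*exp(-2*I*pi/5) + 3*exp(-4*I*pi/5) + exp(4*I*pi/5))*conj(exp(2*I*pi/5)) + 1*(1 + exp(-4*I*pi/5) + 3*exp(4*I*pi/5) + 3*exp(2*I*pi/5))*conj(exp(-2*I*pi/5)) + 1*(1 + 3*exp(-4*I*pi/5) + exp(-2*I*pi/5) + 3*exp(2*I*pi/5))*conj(exp(4*I*pi/5))]
      = (1/5)[(8) + (3*exp(-2*I*pi/5) + exp(-4*I*pi/5) + exp(4*I*pi/5) + 3*exp(2*I*pi/5)) + (3*exp(-4*I*pi/5) + exp(-2*I*pi/5) + exp(2*I*pi/5) + 3*exp(4*I*pi/5)) + (3*exp(-4*I*pi/5) + exp(-2*I*pi/5) + exp(2*I*pi/5) + 3*exp(4*I*pi/5)) + (3*exp(-2*I*pi/5) + exp(-4*I*pi/5) + exp(4*I*pi/5) + 3*exp(2*I*pi/5))] = 0/5 = 0
  <chi_rho, chi_4> = (1/5)[1*(8)*conj(1) + 1*(1 + 3*exp(-2*I*pi/5) + exp(2*I*pi/5) + 3*exp(4*I*pi/5))*conj(exp(-2*I*pi/5)) + 1*(1 + 3*exp(-2*I*pi/5) + 3*exp(-4*I*pi/5) + exp(4*I*pi/5))*conj(exp(-4*I*pi/5)) + 1*(1 + exp(-4*I*pi/5) + 3*exp(4*I*pi/5) + 3*exp(2*I*pi/5))*conj(exp(4*I*pi/5)) + 1*(1 + 3*exp(-4*I*pi/5) + exp(-2*I*pi/5) + 3*exp(2*I*pi/5))*conj(exp(2*I*pi/5))]
      = (1/5)[(8) + (3 + 3*exp(-4*I*pi/5) + exp(4*I*pi/5) + exp(2*I*pi/5)) + (3 + exp(-2*I*pi/5) + exp(4*I*pi/5) + 3*exp(2*I*pi/5)) + (3 + 3*exp(-2*I*pi/5) + exp(-4*I*pi/5) + exp(2*I*pi/5)) + (3 + exp(-2*I*pi/5) + exp(-4*I*pi/5) + 3*exp(4*I*pi/5))] = 15/5 = 3
(Exp terms are combined using exp(i*s)*conj(exp(i*t)) = exp(i*(s-t)), and sums of them are collapsed using the identity that for every m > 1 the m distinct m-th roots of unity sum to 0, e.g. 1 + exp(2*I*pi/3) + exp(-2*I*pi/3) = 0.)
Dimension check: dim(rho) = sum (mult * dim) = 1*1 + 1*1 + 3*1 + 0*1 + 3*1 = 8 = chi_rho(e) = 8.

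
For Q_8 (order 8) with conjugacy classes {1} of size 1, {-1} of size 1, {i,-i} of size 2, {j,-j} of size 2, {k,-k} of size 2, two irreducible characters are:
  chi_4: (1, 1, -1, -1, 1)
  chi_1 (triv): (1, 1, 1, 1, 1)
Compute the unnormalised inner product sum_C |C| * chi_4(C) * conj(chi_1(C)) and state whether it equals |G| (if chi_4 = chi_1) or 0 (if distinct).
Sum = 0; so <chi_4, chi_1> = 0 (distinct irreducibles are orthogonal).

Explanation: Compute term by term over conjugacy classes (|C| * chi_4(C) * conj(chi_1(C))):
  1*(1)*conj(1) + 1*(1)*conj(1) + 2*(-1)*conj(1) + 2*(-1)*conj(1) + 2*(1)*conj(1)
  = (1) + (1) + (-2) + (-2) + (2)
  = 0.
Dividing by |G| = 8 gives 0/8 = 0, matching the row-orthogonality relation <chi_4, chi_1> = [chi_4 = chi_1].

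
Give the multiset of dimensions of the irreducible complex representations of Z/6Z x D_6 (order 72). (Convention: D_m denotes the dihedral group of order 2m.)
Dimensions: 1, 1, 1, 1, 1, 1, 1, 1, 1, 1, 1, 1, 1, 1, 1, 1, 1, 1, 1, 1, 1, 1, 1, 1, 2, 2, 2, 2, 2, 2, 2, 2, 2, 2, 2, 2

Proof sketch: There are 36 irreducibles (= number of conjugacy classes). Their dimensions d_i satisfy sum d_i^2 = |G| = 72: 1 + 1 + 1 + 1 + 1 + 1 + 1 + 1 + 1 + 1 + 1 + 1 + 1 + 1 + 1 + 1 + 1 + 1 + 1 + 1 + 1 + 1 + 1 + 1 + 4 + 4 + 4 + 4 + 4 + 4 + 4 + 4 + 4 + 4 + 4 + 4 = 72. (For the product with Z/6Z: each of the 6 1-dim characters of Z/6Z tensors with each irrep of D_6, giving 6 copies of each D_6-dimension.)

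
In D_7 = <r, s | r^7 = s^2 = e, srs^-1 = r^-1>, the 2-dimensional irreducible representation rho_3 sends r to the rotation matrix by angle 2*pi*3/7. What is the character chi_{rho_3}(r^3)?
chi_{rho_3}(r^3) = 2*cos(2*pi*3*3/7) = -2*cos(3*pi/7)

Why: rho_3(r^3) is rotation by angle 2*pi*3*3/7, whose trace is 2*cos(2*pi*3*3/7) = -2*cos(3*pi/7).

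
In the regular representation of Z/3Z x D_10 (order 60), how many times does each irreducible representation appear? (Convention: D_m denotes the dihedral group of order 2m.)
Each irreducible V_i of dimension d_i appears with multiplicity d_i, i.e. rho_reg = (direct sum over all irreducibles V_i) d_i V_i. The irreducible dimensions for Z/3Z x D_10 are 1, 1, 1, 1, 1, 1, 1, 1, 1, 1, 1, 1, 2, 2, 2, 2, 2, 2, 2, 2, 2, 2, 2, 2: 12 irreducibles of dimension 1, each with multiplicity 1; 12 irreducibles of dimension 2, each with multiplicity 2. Total dimension 12*1*1 + 12*2*2 = 60 = |G|.

Why: General theorem: in the regular representation of a finite group G, each irreducible appears with multiplicity equal to its dimension. Check: dim(rho_reg) = sum d_i^2 = 1 + 1 + 1 + 1 + 1 + 1 + 1 + 1 + 1 + 1 + 1 + 1 + 4 + 4 + 4 + 4 + 4 + 4 + 4 + 4 + 4 + 4 + 4 + 4 = 60 = |G|.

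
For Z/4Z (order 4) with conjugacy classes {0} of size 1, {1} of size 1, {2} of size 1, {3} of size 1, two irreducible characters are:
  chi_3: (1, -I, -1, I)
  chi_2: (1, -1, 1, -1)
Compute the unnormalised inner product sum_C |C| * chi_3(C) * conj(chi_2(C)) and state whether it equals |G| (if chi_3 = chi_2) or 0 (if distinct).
Sum = 0; so <chi_3, chi_2> = 0 (distinct irreducibles are orthogonal).

Details: Compute term by term over conjugacy classes (|C| * chi_3(C) * conj(chi_2(C))):
  1*(1)*conj(1) + 1*(-I)*conj(-1) + 1*(-1)*conj(1) + 1*(I)*conj(-1)
  = (1) + (I) + (-1) + (-I)
  = 0.
(Exp terms are combined using exp(i*s)*conj(exp(i*t)) = exp(i*(s-t)), and sums of them are collapsed using the identity that for every m > 1 the m distinct m-th roots of unity sum to 0, e.g. 1 + exp(2*I*pi/3) + exp(-2*I*pi/3) = 0.)
Dividing by |G| = 4 gives 0/4 = 0, matching the row-orthogonality relation <chi_3, chi_2> = [chi_3 = chi_2].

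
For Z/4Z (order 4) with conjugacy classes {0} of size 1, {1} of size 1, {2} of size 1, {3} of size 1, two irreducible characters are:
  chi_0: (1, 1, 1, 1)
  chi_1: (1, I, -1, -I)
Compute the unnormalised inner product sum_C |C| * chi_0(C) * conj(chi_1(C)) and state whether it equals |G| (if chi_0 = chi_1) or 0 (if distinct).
Sum = 0; so <chi_0, chi_1> = 0 (distinct irreducibles are orthogonal).

Justification: Compute term by term over conjugacy classes (|C| * chi_0(C) * conj(chi_1(C))):
  1*(1)*conj(1) + 1*(1)*conj(I) + 1*(1)*conj(-1) + 1*(1)*conj(-I)
  = (1) + (-I) + (-1) + (I)
  = 0.
(Exp terms are combined using exp(i*s)*conj(exp(i*t)) = exp(i*(s-t)), and sums of them are collapsed using the identity that for every m > 1 the m distinct m-th roots of unity sum to 0, e.g. 1 + exp(2*I*pi/3) + exp(-2*I*pi/3) = 0.)
Dividing by |G| = 4 gives 0/4 = 0, matching the row-orthogonality relation <chi_0, chi_1> = [chi_0 = chi_1].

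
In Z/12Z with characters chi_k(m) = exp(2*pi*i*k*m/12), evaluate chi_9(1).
chi_9(1) = zeta_12^9 = -I

Reasoning: chi_9(1) = zeta_12^(9*1) = zeta_12^9. Since zeta_12^12 = 1, this equals zeta_12^9 = exp(2*pi*i*9/12) = -I.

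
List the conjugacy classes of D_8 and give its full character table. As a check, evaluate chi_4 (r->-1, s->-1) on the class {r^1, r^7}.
Conjugacy classes: {e} of size 1, {r^4} of size 1, {r^1, r^7} of size 2, {r^2, r^6} of size 2, {r^3, r^5} of size 2, {s, sr^2, ...} of size 4, {sr, sr^3, ...} of size 4.
Character table:
  irrep \ class              {e} (size 1)  {r^4} (size 1)  {r^1, r^7} (size 2)  {r^2, r^6} (size 2)  {r^3, r^5} (size 2)  {s, sr^2, ...} (size 4)  {sr, sr^3, ...} (size 4)
  chi_1 (triv)               1             1               1                    1                    1                    1                        1                       
  chi_2 (sign: r->1, s->-1)  1             1               1                    1                    1                    -1                       -1                      
  chi_3 (r->-1, s->1)        1             1               -1                   1                    -1                   1                        -1                      
  chi_4 (r->-1, s->-1)       1             1               -1                   1                    -1                   -1                       1                       
  chi_5 (2d, j=1)            2             -2              sqrt(2)              0                    -sqrt(2)             0                        0                       
  chi_6 (2d, j=2)            2             2               0                    -2                   0                    0                        0                       
  chi_7 (2d, j=3)            2             -2              -sqrt(2)             0                    sqrt(2)              0                        0                       

Spot check: chi_4 (r->-1, s->-1) on {r^1, r^7} = -1.

Why: D_8 has order 2*8 = 16 with 7 conjugacy classes, hence 7 irreducibles. Sum of squared dims 1 + 1 + 1 + 1 + 4 + 4 + 4 = 16 = |G|. Linear characters come from the abelianisation; the 2-dimensional irreps have character r^k -> 2*cos(2*pi*j*k/8), reflections -> 0.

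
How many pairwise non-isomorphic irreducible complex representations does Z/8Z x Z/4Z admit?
32

Argument: The number of irreducible complex representations of a finite group equals its number of conjugacy classes. Z/8Z x Z/4Z is abelian of order 32, so every element is its own conjugacy class: 32 classes, so Z/8Z x Z/4Z (order 32) has exactly 32 irreducible complex representations.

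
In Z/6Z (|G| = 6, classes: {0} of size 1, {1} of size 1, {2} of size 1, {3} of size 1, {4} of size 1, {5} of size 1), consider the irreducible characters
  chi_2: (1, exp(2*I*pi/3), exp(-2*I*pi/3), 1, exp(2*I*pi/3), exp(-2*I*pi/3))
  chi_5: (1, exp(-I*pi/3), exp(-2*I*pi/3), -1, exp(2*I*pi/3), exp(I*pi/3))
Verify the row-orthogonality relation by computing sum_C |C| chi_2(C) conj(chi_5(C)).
Sum = 0; so <chi_2, chi_5> = 0 (distinct irreducibles are orthogonal).

Compute term by term over conjugacy classes (|C| * chi_2(C) * conj(chi_5(C))):
  1*(1)*conj(1) + 1*(exp(2*I*pi/3))*conj(exp(-I*pi/3)) + 1*(exp(-2*I*pi/3))*conj(exp(-2*I*pi/3)) + 1*(1)*conj(-1) + 1*(exp(2*I*pi/3))*conj(exp(2*I*pi/3)) + 1*(exp(-2*I*pi/3))*conj(exp(I*pi/3))
  = (1) + (-1) + (1) + (-1) + (1) + (-1)
  = 0.
(Exp terms are combined using exp(i*s)*conj(exp(i*t)) = exp(i*(s-t)), and sums of them are collapsed using the identity that for every m > 1 the m distinct m-th roots of unity sum to 0, e.g. 1 + exp(2*I*pi/3) + exp(-2*I*pi/3) = 0.)
Dividing by |G| = 6 gives 0/6 = 0, matching the row-orthogonality relation <chi_2, chi_5> = [chi_2 = chi_5].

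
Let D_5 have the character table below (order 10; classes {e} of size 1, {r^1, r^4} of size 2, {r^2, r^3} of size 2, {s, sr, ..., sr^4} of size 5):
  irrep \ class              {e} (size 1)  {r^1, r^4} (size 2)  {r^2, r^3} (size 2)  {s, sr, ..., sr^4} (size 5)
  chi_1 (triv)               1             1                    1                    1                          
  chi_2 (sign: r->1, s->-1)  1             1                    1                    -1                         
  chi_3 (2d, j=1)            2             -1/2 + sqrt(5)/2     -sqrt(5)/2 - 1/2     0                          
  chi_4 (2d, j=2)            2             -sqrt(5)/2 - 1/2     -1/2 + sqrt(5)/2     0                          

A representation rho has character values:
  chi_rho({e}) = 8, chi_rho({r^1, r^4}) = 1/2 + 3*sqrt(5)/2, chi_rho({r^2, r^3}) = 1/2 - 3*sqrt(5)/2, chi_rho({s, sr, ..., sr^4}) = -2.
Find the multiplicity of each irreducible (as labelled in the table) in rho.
Multiplicities: chi_1: 0, chi_2: 2, chi_3: 3, chi_4: 0.

Why: Use <chi_rho, chi> = (1/|G|) sum_C |C| * chi_rho(C) * conj(chi(C)) with |G| = 10 for each irreducible chi in the table:
  <chi_rho, chi_1> = (1/10)[1*(8)*conj(1) + 2*(1/2 + 3*sqrt(5)/2)*conj(1) + 2*(1/2 - 3*sqrt(5)/2)*conj(1) + 5*(-2)*conj(1)]
      = (1/10)[(8) + (1 + 3*sqrt(5)) + (1 - 3*sqrt(5)) + (-10)] = 0/10 = 0
  <chi_rho, chi_2> = (1/10)[1*(8)*conj(1) + 2*(1/2 + 3*sqrt(5)/2)*conj(1) + 2*(1/2 - 3*sqrt(5)/2)*conj(1) + 5*(-2)*conj(-1)]
      = (1/10)[(8) + (1 + 3*sqrt(5)) + (1 - 3*sqrt(5)) + (10)] = 20/10 = 2
  <chi_rho, chi_3> = (1/10)[1*(8)*conj(2) + 2*(1/2 + 3*sqrt(5)/2)*conj(-1/2 + sqrt(5)/2) + 2*(1/2 - 3*sqrt(5)/2)*conj(-sqrt(5)/2 - 1/2) + 5*(-2)*conj(0)]
      = (1/10)[(16) + (7 - sqrt(5)) + (sqrt(5) + 7) + (0)] = 30/10 = 3
  <chi_rho, chi_4> = (1/10)[1*(8)*conj(2) + 2*(1/2 + 3*sqrt(5)/2)*conj(-sqrt(5)/2 - 1/2) + 2*(1/2 - 3*sqrt(5)/2)*conj(-1/2 + sqrt(5)/2) + 5*(-2)*conj(0)]
      = (1/10)[(16) + (-8 - 2*sqrt(5)) + (-8 + 2*sqrt(5)) + (0)] = 0/10 = 0
Dimension check: dim(rho) = sum (mult * dim) = 0*1 + 2*1 + 3*2 + 0*2 = 8 = chi_rho(e) = 8.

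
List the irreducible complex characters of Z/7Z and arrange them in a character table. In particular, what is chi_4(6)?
Character table of Z/7Z (irreps indexed chi_0,...,chi_6 with chi_k(m) = zeta_7^(k*m), zeta_7 = exp(2*pi*i/7)):
  irrep \ class  {0} (size 1)  {1} (size 1)    {2} (size 1)    {3} (size 1)    {4} (size 1)    {5} (size 1)    {6} (size 1)  
  chi_0          1             1               1               1               1               1               1             
  chi_1          1             exp(2*I*pi/7)   exp(4*I*pi/7)   exp(6*I*pi/7)   exp(-6*I*pi/7)  exp(-4*I*pi/7)  exp(-2*I*pi/7)
  chi_2          1             exp(4*I*pi/7)   exp(-6*I*pi/7)  exp(-2*I*pi/7)  exp(2*I*pi/7)   exp(6*I*pi/7)   exp(-4*I*pi/7)
  chi_3          1             exp(6*I*pi/7)   exp(-2*I*pi/7)  exp(4*I*pi/7)   exp(-4*I*pi/7)  exp(2*I*pi/7)   exp(-6*I*pi/7)
  chi_4          1             exp(-6*I*pi/7)  exp(2*I*pi/7)   exp(-4*I*pi/7)  exp(4*I*pi/7)   exp(-2*I*pi/7)  exp(6*I*pi/7) 
  chi_5          1             exp(-4*I*pi/7)  exp(6*I*pi/7)   exp(2*I*pi/7)   exp(-2*I*pi/7)  exp(-6*I*pi/7)  exp(4*I*pi/7) 
  chi_6          1             exp(-2*I*pi/7)  exp(-4*I*pi/7)  exp(-6*I*pi/7)  exp(6*I*pi/7)   exp(4*I*pi/7)   exp(2*I*pi/7) 

Spot check: chi_4(6) = zeta_7^(4*6) = zeta_7^24 = exp(6*I*pi/7).

Solution. Z/7Z is abelian, so all 7 irreducible complex representations are 1-dimensional. They are given by chi_k(m) = zeta_7^(k*m) for k = 0,...,6. Row orthogonality: sum_m chi_k(m) conj(chi_l(m)) = 7 * [k = l].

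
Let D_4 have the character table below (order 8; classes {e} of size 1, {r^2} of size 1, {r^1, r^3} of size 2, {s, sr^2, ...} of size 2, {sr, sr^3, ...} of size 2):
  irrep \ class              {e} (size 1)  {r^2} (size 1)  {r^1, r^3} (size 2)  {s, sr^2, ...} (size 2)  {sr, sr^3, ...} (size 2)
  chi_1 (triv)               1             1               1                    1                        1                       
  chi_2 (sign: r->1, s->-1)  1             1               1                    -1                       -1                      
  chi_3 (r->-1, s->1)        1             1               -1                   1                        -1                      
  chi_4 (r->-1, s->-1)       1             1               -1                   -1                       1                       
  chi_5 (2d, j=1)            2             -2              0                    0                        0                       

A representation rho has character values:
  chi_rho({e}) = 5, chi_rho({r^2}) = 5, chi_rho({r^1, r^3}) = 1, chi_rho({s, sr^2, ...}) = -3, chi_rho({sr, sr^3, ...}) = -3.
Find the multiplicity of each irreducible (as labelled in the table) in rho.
Multiplicities: chi_1: 0, chi_2: 3, chi_3: 1, chi_4: 1, chi_5: 0.

Derivation: Use <chi_rho, chi> = (1/|G|) sum_C |C| * chi_rho(C) * conj(chi(C)) with |G| = 8 for each irreducible chi in the table:
  <chi_rho, chi_1> = (1/8)[1*(5)*conj(1) + 1*(5)*conj(1) + 2*(1)*conj(1) + 2*(-3)*conj(1) + 2*(-3)*conj(1)]
      = (1/8)[(5) + (5) + (2) + (-6) + (-6)] = 0/8 = 0
  <chi_rho, chi_2> = (1/8)[1*(5)*conj(1) + 1*(5)*conj(1) + 2*(1)*conj(1) + 2*(-3)*conj(-1) + 2*(-3)*conj(-1)]
      = (1/8)[(5) + (5) + (2) + (6) + (6)] = 24/8 = 3
  <chi_rho, chi_3> = (1/8)[1*(5)*conj(1) + 1*(5)*conj(1) + 2*(1)*conj(-1) + 2*(-3)*conj(1) + 2*(-3)*conj(-1)]
      = (1/8)[(5) + (5) + (-2) + (-6) + (6)] = 8/8 = 1
  <chi_rho, chi_4> = (1/8)[1*(5)*conj(1) + 1*(5)*conj(1) + 2*(1)*conj(-1) + 2*(-3)*conj(-1) + 2*(-3)*conj(1)]
      = (1/8)[(5) + (5) + (-2) + (6) + (-6)] = 8/8 = 1
  <chi_rho, chi_5> = (1/8)[1*(5)*conj(2) + 1*(5)*conj(-2) + 2*(1)*conj(0) + 2*(-3)*conj(0) + 2*(-3)*conj(0)]
      = (1/8)[(10) + (-10) + (0) + (0) + (0)] = 0/8 = 0
Dimension check: dim(rho) = sum (mult * dim) = 0*1 + 3*1 + 1*1 + 1*1 + 0*2 = 5 = chi_rho(e) = 5.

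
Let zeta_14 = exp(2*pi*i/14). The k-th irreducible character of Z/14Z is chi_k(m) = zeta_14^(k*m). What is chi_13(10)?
chi_13(10) = zeta_14^130 = exp(4*I*pi/7)

Why: chi_13(10) = zeta_14^(13*10) = zeta_14^130. Since zeta_14^14 = 1, this equals zeta_14^4 = exp(2*pi*i*4/14) = exp(4*I*pi/7).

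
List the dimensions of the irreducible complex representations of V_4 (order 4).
Dimensions: 1, 1, 1, 1

Justification: There are 4 irreducibles (= number of conjugacy classes). Their dimensions d_i satisfy sum d_i^2 = |G| = 4: 1 + 1 + 1 + 1 = 4.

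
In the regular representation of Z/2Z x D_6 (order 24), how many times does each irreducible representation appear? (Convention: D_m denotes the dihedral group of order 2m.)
Each irreducible V_i of dimension d_i appears with multiplicity d_i, i.e. rho_reg = (direct sum over all irreducibles V_i) d_i V_i. The irreducible dimensions for Z/2Z x D_6 are 1, 1, 1, 1, 1, 1, 1, 1, 2, 2, 2, 2: 8 irreducibles of dimension 1, each with multiplicity 1; 4 irreducibles of dimension 2, each with multiplicity 2. Total dimension 8*1*1 + 4*2*2 = 24 = |G|.

Argument: General theorem: in the regular representation of a finite group G, each irreducible appears with multiplicity equal to its dimension. Check: dim(rho_reg) = sum d_i^2 = 1 + 1 + 1 + 1 + 1 + 1 + 1 + 1 + 4 + 4 + 4 + 4 = 24 = |G|.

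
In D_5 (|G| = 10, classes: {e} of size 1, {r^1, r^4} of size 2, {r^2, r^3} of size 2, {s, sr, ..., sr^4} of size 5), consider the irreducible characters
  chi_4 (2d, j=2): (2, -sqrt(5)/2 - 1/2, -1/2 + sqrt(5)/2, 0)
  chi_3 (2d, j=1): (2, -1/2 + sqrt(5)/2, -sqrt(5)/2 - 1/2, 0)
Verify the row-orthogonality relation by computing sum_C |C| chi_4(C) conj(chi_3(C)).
Sum = 0; so <chi_4, chi_3> = 0 (distinct irreducibles are orthogonal).

Reasoning: Compute term by term over conjugacy classes (|C| * chi_4(C) * conj(chi_3(C))):
  1*(2)*conj(2) + 2*(-sqrt(5)/2 - 1/2)*conj(-1/2 + sqrt(5)/2) + 2*(-1/2 + sqrt(5)/2)*conj(-sqrt(5)/2 - 1/2) + 5*(0)*conj(0)
  = (4) + (-2) + (-2) + (0)
  = 0.
Dividing by |G| = 10 gives 0/10 = 0, matching the row-orthogonality relation <chi_4, chi_3> = [chi_4 = chi_3].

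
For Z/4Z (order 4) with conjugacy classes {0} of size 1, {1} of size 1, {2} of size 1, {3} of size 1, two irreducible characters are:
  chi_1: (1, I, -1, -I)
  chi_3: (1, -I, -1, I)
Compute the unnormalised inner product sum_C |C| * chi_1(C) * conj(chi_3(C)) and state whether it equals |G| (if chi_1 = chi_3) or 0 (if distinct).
Sum = 0; so <chi_1, chi_3> = 0 (distinct irreducibles are orthogonal).

Compute term by term over conjugacy classes (|C| * chi_1(C) * conj(chi_3(C))):
  1*(1)*conj(1) + 1*(I)*conj(-I) + 1*(-1)*conj(-1) + 1*(-I)*conj(I)
  = (1) + (-1) + (1) + (-1)
  = 0.
(Exp terms are combined using exp(i*s)*conj(exp(i*t)) = exp(i*(s-t)), and sums of them are collapsed using the identity that for every m > 1 the m distinct m-th roots of unity sum to 0, e.g. 1 + exp(2*I*pi/3) + exp(-2*I*pi/3) = 0.)
Dividing by |G| = 4 gives 0/4 = 0, matching the row-orthogonality relation <chi_1, chi_3> = [chi_1 = chi_3].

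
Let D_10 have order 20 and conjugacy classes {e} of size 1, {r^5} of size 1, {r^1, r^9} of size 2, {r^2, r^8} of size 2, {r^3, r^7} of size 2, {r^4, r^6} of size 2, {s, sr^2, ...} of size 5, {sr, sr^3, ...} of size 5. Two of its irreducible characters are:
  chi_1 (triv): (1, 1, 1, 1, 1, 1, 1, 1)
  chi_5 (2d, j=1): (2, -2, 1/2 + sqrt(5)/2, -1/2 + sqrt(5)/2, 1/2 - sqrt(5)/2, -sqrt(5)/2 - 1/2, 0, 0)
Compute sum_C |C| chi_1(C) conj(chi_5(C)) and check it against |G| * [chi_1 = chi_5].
Sum = 0; so <chi_1, chi_5> = 0 (distinct irreducibles are orthogonal).

Explanation: Compute term by term over conjugacy classes (|C| * chi_1(C) * conj(chi_5(C))):
  1*(1)*conj(2) + 1*(1)*conj(-2) + 2*(1)*conj(1/2 + sqrt(5)/2) + 2*(1)*conj(-1/2 + sqrt(5)/2) + 2*(1)*conj(1/2 - sqrt(5)/2) + 2*(1)*conj(-sqrt(5)/2 - 1/2) + 5*(1)*conj(0) + 5*(1)*conj(0)
  = (2) + (-2) + (1 + sqrt(5)) + (-1 + sqrt(5)) + (1 - sqrt(5)) + (-sqrt(5) - 1) + (0) + (0)
  = 0.
Dividing by |G| = 20 gives 0/20 = 0, matching the row-orthogonality relation <chi_1, chi_5> = [chi_1 = chi_5].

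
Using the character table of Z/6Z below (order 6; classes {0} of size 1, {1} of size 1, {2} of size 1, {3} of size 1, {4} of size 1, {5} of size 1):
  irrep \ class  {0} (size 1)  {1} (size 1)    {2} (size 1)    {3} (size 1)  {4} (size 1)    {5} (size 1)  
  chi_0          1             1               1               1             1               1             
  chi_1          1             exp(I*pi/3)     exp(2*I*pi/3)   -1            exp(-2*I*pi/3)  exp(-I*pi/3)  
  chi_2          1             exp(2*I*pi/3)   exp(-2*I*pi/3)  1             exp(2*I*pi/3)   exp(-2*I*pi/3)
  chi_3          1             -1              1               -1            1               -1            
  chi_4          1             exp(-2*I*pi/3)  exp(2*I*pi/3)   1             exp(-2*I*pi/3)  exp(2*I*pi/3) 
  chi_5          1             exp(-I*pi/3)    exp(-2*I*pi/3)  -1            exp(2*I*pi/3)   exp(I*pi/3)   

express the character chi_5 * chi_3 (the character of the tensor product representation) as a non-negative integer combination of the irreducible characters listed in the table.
chi_5 tensor chi_3 = chi_2 (all other irreducibles have multiplicity 0).

Proof sketch: The character of a tensor product is the pointwise product (chi_5 * chi_3)(C) = chi_5(C) * chi_3(C):
  {0}: (1)*(1), {1}: (exp(-I*pi/3))*(-1), {2}: (exp(-2*I*pi/3))*(1), {3}: (-1)*(-1), {4}: (exp(2*I*pi/3))*(1), {5}: (exp(I*pi/3))*(-1)
so (chi_5 * chi_3) takes values
  {0} -> 1, {1} -> -exp(-I*pi/3), {2} -> exp(-2*I*pi/3), {3} -> 1, {4} -> exp(2*I*pi/3), {5} -> -exp(I*pi/3).
Now take the inner product of this character with each irreducible chi from the table, <chi_5*chi_3, chi> = (1/6) sum_C |C| (chi_5*chi_3)(C) conj(chi(C)):
  <chi_5*chi_3, chi_0> = (1/6)[1*(1)*conj(1) + 1*(-exp(-I*pi/3))*conj(1) + 1*(exp(-2*I*pi/3))*conj(1) + 1*(1)*conj(1) + 1*(exp(2*I*pi/3))*conj(1) + 1*(-exp(I*pi/3))*conj(1)]
      = (1/6)[(1) + (-exp(-I*pi/3)) + (exp(-2*I*pi/3)) + (1) + (exp(2*I*pi/3)) + (-exp(I*pi/3))] = 0/6 = 0
  <chi_5*chi_3, chi_1> = (1/6)[1*(1)*conj(1) + 1*(-exp(-I*pi/3))*conj(exp(I*pi/3)) + 1*(exp(-2*I*pi/3))*conj(exp(2*I*pi/3)) + 1*(1)*conj(-1) + 1*(exp(2*I*pi/3))*conj(exp(-2*I*pi/3)) + 1*(-exp(I*pi/3))*conj(exp(-I*pi/3))]
      = (1/6)[(1) + (-exp(-2*I*pi/3)) + (exp(2*I*pi/3)) + (-1) + (exp(-2*I*pi/3)) + (-exp(2*I*pi/3))] = 0/6 = 0
  <chi_5*chi_3, chi_2> = (1/6)[1*(1)*conj(1) + 1*(-exp(-I*pi/3))*conj(exp(2*I*pi/3)) + 1*(exp(-2*I*pi/3))*conj(exp(-2*I*pi/3)) + 1*(1)*conj(1) + 1*(exp(2*I*pi/3))*conj(exp(2*I*pi/3)) + 1*(-exp(I*pi/3))*conj(exp(-2*I*pi/3))]
      = (1/6)[(1) + (1) + (1) + (1) + (1) + (1)] = 6/6 = 1
  <chi_5*chi_3, chi_3> = (1/6)[1*(1)*conj(1) + 1*(-exp(-I*pi/3))*conj(-1) + 1*(exp(-2*I*pi/3))*conj(1) + 1*(1)*conj(-1) + 1*(exp(2*I*pi/3))*conj(1) + 1*(-exp(I*pi/3))*conj(-1)]
      = (1/6)[(1) + (exp(-I*pi/3)) + (exp(-2*I*pi/3)) + (-1) + (exp(2*I*pi/3)) + (exp(I*pi/3))] = 0/6 = 0
  <chi_5*chi_3, chi_4> = (1/6)[1*(1)*conj(1) + 1*(-exp(-I*pi/3))*conj(exp(-2*I*pi/3)) + 1*(exp(-2*I*pi/3))*conj(exp(2*I*pi/3)) + 1*(1)*conj(1) + 1*(exp(2*I*pi/3))*conj(exp(-2*I*pi/3)) + 1*(-exp(I*pi/3))*conj(exp(2*I*pi/3))]
      = (1/6)[(1) + (-exp(I*pi/3)) + (exp(2*I*pi/3)) + (1) + (exp(-2*I*pi/3)) + (-exp(-I*pi/3))] = 0/6 = 0
  <chi_5*chi_3, chi_5> = (1/6)[1*(1)*conj(1) + 1*(-exp(-I*pi/3))*conj(exp(-I*pi/3)) + 1*(exp(-2*I*pi/3))*conj(exp(-2*I*pi/3)) + 1*(1)*conj(-1) + 1*(exp(2*I*pi/3))*conj(exp(2*I*pi/3)) + 1*(-exp(I*pi/3))*conj(exp(I*pi/3))]
      = (1/6)[(1) + (-1) + (1) + (-1) + (1) + (-1)] = 0/6 = 0
(Exp terms are combined using exp(i*s)*conj(exp(i*t)) = exp(i*(s-t)), and sums of them are collapsed using the identity that for every m > 1 the m distinct m-th roots of unity sum to 0, e.g. 1 + exp(2*I*pi/3) + exp(-2*I*pi/3) = 0.)
Hence the multiplicities are chi_2: 1. Dimension check: dim(chi_5)*dim(chi_3) = 1*1 = 1 and sum (mult * dim) = 1*1 = 1.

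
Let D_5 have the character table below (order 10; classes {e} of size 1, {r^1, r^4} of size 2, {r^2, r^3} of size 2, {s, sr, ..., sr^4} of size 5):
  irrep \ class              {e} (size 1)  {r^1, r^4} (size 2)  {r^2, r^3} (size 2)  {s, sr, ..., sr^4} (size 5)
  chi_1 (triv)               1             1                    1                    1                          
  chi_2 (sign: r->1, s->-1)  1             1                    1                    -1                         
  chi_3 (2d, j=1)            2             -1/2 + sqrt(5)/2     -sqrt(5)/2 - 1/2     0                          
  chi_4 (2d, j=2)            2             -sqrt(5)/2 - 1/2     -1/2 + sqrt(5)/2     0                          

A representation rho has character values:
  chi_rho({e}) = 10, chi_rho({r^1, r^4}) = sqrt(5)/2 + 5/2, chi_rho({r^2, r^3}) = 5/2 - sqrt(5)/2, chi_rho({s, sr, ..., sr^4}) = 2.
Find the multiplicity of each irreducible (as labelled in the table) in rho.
Multiplicities: chi_1: 3, chi_2: 1, chi_3: 2, chi_4: 1.

Working: Use <chi_rho, chi> = (1/|G|) sum_C |C| * chi_rho(C) * conj(chi(C)) with |G| = 10 for each irreducible chi in the table:
  <chi_rho, chi_1> = (1/10)[1*(10)*conj(1) + 2*(sqrt(5)/2 + 5/2)*conj(1) + 2*(5/2 - sqrt(5)/2)*conj(1) + 5*(2)*conj(1)]
      = (1/10)[(10) + (sqrt(5) + 5) + (5 - sqrt(5)) + (10)] = 30/10 = 3
  <chi_rho, chi_2> = (1/10)[1*(10)*conj(1) + 2*(sqrt(5)/2 + 5/2)*conj(1) + 2*(5/2 - sqrt(5)/2)*conj(1) + 5*(2)*conj(-1)]
      = (1/10)[(10) + (sqrt(5) + 5) + (5 - sqrt(5)) + (-10)] = 10/10 = 1
  <chi_rho, chi_3> = (1/10)[1*(10)*conj(2) + 2*(sqrt(5)/2 + 5/2)*conj(-1/2 + sqrt(5)/2) + 2*(5/2 - sqrt(5)/2)*conj(-sqrt(5)/2 - 1/2) + 5*(2)*conj(0)]
      = (1/10)[(20) + (2*sqrt(5)) + (-2*sqrt(5)) + (0)] = 20/10 = 2
  <chi_rho, chi_4> = (1/10)[1*(10)*conj(2) + 2*(sqrt(5)/2 + 5/2)*conj(-sqrt(5)/2 - 1/2) + 2*(5/2 - sqrt(5)/2)*conj(-1/2 + sqrt(5)/2) + 5*(2)*conj(0)]
      = (1/10)[(20) + (-3*sqrt(5) - 5) + (-5 + 3*sqrt(5)) + (0)] = 10/10 = 1
Dimension check: dim(rho) = sum (mult * dim) = 3*1 + 1*1 + 2*2 + 1*2 = 10 = chi_rho(e) = 10.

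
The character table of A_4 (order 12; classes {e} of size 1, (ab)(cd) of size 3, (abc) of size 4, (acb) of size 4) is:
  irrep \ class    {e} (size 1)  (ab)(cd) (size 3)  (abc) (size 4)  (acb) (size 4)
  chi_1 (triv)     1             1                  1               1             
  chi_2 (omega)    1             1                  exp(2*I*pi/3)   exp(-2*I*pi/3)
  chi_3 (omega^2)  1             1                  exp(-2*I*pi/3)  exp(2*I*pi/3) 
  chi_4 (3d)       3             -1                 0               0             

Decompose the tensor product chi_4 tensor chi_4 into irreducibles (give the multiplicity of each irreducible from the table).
chi_4 tensor chi_4 = chi_1 + chi_2 + chi_3 + 2*chi_4 (all other irreducibles have multiplicity 0).

The character of a tensor product is the pointwise product (chi_4 * chi_4)(C) = chi_4(C) * chi_4(C):
  {e}: (3)*(3), (ab)(cd): (-1)*(-1), (abc): (0)*(0), (acb): (0)*(0)
so (chi_4 * chi_4) takes values
  {e} -> 9, (ab)(cd) -> 1, (abc) -> 0, (acb) -> 0.
Now take the inner product of this character with each irreducible chi from the table, <chi_4*chi_4, chi> = (1/12) sum_C |C| (chi_4*chi_4)(C) conj(chi(C)):
  <chi_4*chi_4, chi_1> = (1/12)[1*(9)*conj(1) + 3*(1)*conj(1) + 4*(0)*conj(1) + 4*(0)*conj(1)]
      = (1/12)[(9) + (3) + (0) + (0)] = 12/12 = 1
  <chi_4*chi_4, chi_2> = (1/12)[1*(9)*conj(1) + 3*(1)*conj(1) + 4*(0)*conj(exp(2*I*pi/3)) + 4*(0)*conj(exp(-2*I*pi/3))]
      = (1/12)[(9) + (3) + (0) + (0)] = 12/12 = 1
  <chi_4*chi_4, chi_3> = (1/12)[1*(9)*conj(1) + 3*(1)*conj(1) + 4*(0)*conj(exp(-2*I*pi/3)) + 4*(0)*conj(exp(2*I*pi/3))]
      = (1/12)[(9) + (3) + (0) + (0)] = 12/12 = 1
  <chi_4*chi_4, chi_4> = (1/12)[1*(9)*conj(3) + 3*(1)*conj(-1) + 4*(0)*conj(0) + 4*(0)*conj(0)]
      = (1/12)[(27) + (-3) + (0) + (0)] = 24/12 = 2
(Exp terms are combined using exp(i*s)*conj(exp(i*t)) = exp(i*(s-t)), and sums of them are collapsed using the identity that for every m > 1 the m distinct m-th roots of unity sum to 0, e.g. 1 + exp(2*I*pi/3) + exp(-2*I*pi/3) = 0.)
Hence the multiplicities are chi_1: 1, chi_2: 1, chi_3: 1, chi_4: 2. Dimension check: dim(chi_4)*dim(chi_4) = 3*3 = 9 and sum (mult * dim) = 1*1 + 1*1 + 1*1 + 2*3 = 9.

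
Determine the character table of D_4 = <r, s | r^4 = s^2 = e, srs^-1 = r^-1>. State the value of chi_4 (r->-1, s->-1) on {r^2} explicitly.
Conjugacy classes: {e} of size 1, {r^2} of size 1, {r^1, r^3} of size 2, {s, sr^2, ...} of size 2, {sr, sr^3, ...} of size 2.
Character table:
  irrep \ class              {e} (size 1)  {r^2} (size 1)  {r^1, r^3} (size 2)  {s, sr^2, ...} (size 2)  {sr, sr^3, ...} (size 2)
  chi_1 (triv)               1             1               1                    1                        1                       
  chi_2 (sign: r->1, s->-1)  1             1               1                    -1                       -1                      
  chi_3 (r->-1, s->1)        1             1               -1                   1                        -1                      
  chi_4 (r->-1, s->-1)       1             1               -1                   -1                       1                       
  chi_5 (2d, j=1)            2             -2              0                    0                        0                       

Spot check: chi_4 (r->-1, s->-1) on {r^2} = 1.

Explanation: D_4 has order 2*4 = 8 with 5 conjugacy classes, hence 5 irreducibles. Sum of squared dims 1 + 1 + 1 + 1 + 4 = 8 = |G|. Linear characters come from the abelianisation; the 2-dimensional irreps have character r^k -> 2*cos(2*pi*j*k/4), reflections -> 0.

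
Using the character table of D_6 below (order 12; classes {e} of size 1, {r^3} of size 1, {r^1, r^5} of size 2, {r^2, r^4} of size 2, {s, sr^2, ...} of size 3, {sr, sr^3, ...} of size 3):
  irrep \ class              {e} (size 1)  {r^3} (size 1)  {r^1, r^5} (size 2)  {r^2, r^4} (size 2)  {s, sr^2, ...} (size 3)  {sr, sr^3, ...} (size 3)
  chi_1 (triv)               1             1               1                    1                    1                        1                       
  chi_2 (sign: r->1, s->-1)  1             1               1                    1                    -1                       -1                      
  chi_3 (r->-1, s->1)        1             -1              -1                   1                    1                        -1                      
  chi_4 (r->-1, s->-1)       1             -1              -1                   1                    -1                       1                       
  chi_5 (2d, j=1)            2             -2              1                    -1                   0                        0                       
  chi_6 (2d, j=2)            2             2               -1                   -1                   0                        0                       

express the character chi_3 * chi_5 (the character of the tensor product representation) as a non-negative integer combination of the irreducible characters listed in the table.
chi_3 tensor chi_5 = chi_6 (all other irreducibles have multiplicity 0).

Justification: The character of a tensor product is the pointwise product (chi_3 * chi_5)(C) = chi_3(C) * chi_5(C):
  {e}: (1)*(2), {r^3}: (-1)*(-2), {r^1, r^5}: (-1)*(1), {r^2, r^4}: (1)*(-1), {s, sr^2, ...}: (1)*(0), {sr, sr^3, ...}: (-1)*(0)
so (chi_3 * chi_5) takes values
  {e} -> 2, {r^3} -> 2, {r^1, r^5} -> -1, {r^2, r^4} -> -1, {s, sr^2, ...} -> 0, {sr, sr^3, ...} -> 0.
Now take the inner product of this character with each irreducible chi from the table, <chi_3*chi_5, chi> = (1/12) sum_C |C| (chi_3*chi_5)(C) conj(chi(C)):
  <chi_3*chi_5, chi_1> = (1/12)[1*(2)*conj(1) + 1*(2)*conj(1) + 2*(-1)*conj(1) + 2*(-1)*conj(1) + 3*(0)*conj(1) + 3*(0)*conj(1)]
      = (1/12)[(2) + (2) + (-2) + (-2) + (0) + (0)] = 0/12 = 0
  <chi_3*chi_5, chi_2> = (1/12)[1*(2)*conj(1) + 1*(2)*conj(1) + 2*(-1)*conj(1) + 2*(-1)*conj(1) + 3*(0)*conj(-1) + 3*(0)*conj(-1)]
      = (1/12)[(2) + (2) + (-2) + (-2) + (0) + (0)] = 0/12 = 0
  <chi_3*chi_5, chi_3> = (1/12)[1*(2)*conj(1) + 1*(2)*conj(-1) + 2*(-1)*conj(-1) + 2*(-1)*conj(1) + 3*(0)*conj(1) + 3*(0)*conj(-1)]
      = (1/12)[(2) + (-2) + (2) + (-2) + (0) + (0)] = 0/12 = 0
  <chi_3*chi_5, chi_4> = (1/12)[1*(2)*conj(1) + 1*(2)*conj(-1) + 2*(-1)*conj(-1) + 2*(-1)*conj(1) + 3*(0)*conj(-1) + 3*(0)*conj(1)]
      = (1/12)[(2) + (-2) + (2) + (-2) + (0) + (0)] = 0/12 = 0
  <chi_3*chi_5, chi_5> = (1/12)[1*(2)*conj(2) + 1*(2)*conj(-2) + 2*(-1)*conj(1) + 2*(-1)*conj(-1) + 3*(0)*conj(0) + 3*(0)*conj(0)]
      = (1/12)[(4) + (-4) + (-2) + (2) + (0) + (0)] = 0/12 = 0
  <chi_3*chi_5, chi_6> = (1/12)[1*(2)*conj(2) + 1*(2)*conj(2) + 2*(-1)*conj(-1) + 2*(-1)*conj(-1) + 3*(0)*conj(0) + 3*(0)*conj(0)]
      = (1/12)[(4) + (4) + (2) + (2) + (0) + (0)] = 12/12 = 1
Hence the multiplicities are chi_6: 1. Dimension check: dim(chi_3)*dim(chi_5) = 1*2 = 2 and sum (mult * dim) = 1*2 = 2.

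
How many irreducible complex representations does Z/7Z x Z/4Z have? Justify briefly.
28

Derivation: The number of irreducible complex representations of a finite group equals its number of conjugacy classes. Z/7Z x Z/4Z is abelian of order 28, so every element is its own conjugacy class: 28 classes, so Z/7Z x Z/4Z (order 28) has exactly 28 irreducible complex representations.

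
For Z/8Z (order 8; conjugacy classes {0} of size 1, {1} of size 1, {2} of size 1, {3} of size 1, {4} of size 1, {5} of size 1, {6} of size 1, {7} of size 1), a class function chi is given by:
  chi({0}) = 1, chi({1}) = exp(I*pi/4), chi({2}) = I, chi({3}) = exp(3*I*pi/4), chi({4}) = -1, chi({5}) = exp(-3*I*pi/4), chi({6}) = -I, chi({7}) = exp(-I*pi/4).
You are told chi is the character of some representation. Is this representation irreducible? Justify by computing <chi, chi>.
Irreducible: <chi, chi> = 1.

Justification: <chi, chi> = (1/|G|) sum_C |C| * |chi(C)|^2 = (1/8)[1*|1|^2 + 1*|exp(I*pi/4)|^2 + 1*|I|^2 + 1*|exp(3*I*pi/4)|^2 + 1*|-1|^2 + 1*|exp(-3*I*pi/4)|^2 + 1*|-I|^2 + 1*|exp(-I*pi/4)|^2]
  = (1/8)[(1) + (1) + (1) + (1) + (1) + (1) + (1) + (1)] = 8/8 = 1.
(Exp terms are combined using exp(i*s)*conj(exp(i*t)) = exp(i*(s-t)), and sums of them are collapsed using the identity that for every m > 1 the m distinct m-th roots of unity sum to 0, e.g. 1 + exp(2*I*pi/3) + exp(-2*I*pi/3) = 0.)
A character is irreducible iff <chi, chi> = 1, so this representation is irreducible.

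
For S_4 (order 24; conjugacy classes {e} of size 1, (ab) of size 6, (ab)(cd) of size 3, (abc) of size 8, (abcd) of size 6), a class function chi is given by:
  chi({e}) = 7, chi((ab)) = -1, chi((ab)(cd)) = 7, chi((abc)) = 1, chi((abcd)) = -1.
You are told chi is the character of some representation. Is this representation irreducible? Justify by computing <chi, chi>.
Not irreducible (reducible): <chi, chi> = 9 > 1.

Solution. <chi, chi> = (1/|G|) sum_C |C| * |chi(C)|^2 = (1/24)[1*|7|^2 + 6*|-1|^2 + 3*|7|^2 + 8*|1|^2 + 6*|-1|^2]
  = (1/24)[(49) + (6) + (147) + (8) + (6)] = 216/24 = 9.
A character is irreducible iff <chi, chi> = 1, so this representation is reducible.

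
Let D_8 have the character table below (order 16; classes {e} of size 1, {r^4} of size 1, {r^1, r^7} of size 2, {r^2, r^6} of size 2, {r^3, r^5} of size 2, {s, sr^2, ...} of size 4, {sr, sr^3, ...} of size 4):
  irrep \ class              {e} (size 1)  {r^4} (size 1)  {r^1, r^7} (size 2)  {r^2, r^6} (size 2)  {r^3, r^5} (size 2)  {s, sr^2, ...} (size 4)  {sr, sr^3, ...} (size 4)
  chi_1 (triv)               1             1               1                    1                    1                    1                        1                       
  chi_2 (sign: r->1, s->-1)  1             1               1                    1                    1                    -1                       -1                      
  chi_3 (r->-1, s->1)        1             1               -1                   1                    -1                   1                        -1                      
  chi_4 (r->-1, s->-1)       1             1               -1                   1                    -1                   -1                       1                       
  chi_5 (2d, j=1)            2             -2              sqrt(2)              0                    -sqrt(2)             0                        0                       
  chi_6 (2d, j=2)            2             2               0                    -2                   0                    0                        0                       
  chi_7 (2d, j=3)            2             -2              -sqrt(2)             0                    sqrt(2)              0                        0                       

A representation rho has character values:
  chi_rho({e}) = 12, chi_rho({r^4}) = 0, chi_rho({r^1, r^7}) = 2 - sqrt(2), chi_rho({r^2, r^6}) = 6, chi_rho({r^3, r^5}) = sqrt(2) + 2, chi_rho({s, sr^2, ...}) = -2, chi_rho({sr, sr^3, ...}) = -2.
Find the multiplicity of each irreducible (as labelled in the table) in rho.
Multiplicities: chi_1: 1, chi_2: 3, chi_3: 1, chi_4: 1, chi_5: 1, chi_6: 0, chi_7: 2.

Use <chi_rho, chi> = (1/|G|) sum_C |C| * chi_rho(C) * conj(chi(C)) with |G| = 16 for each irreducible chi in the table:
  <chi_rho, chi_1> = (1/16)[1*(12)*conj(1) + 1*(0)*conj(1) + 2*(2 - sqrt(2))*conj(1) + 2*(6)*conj(1) + 2*(sqrt(2) + 2)*conj(1) + 4*(-2)*conj(1) + 4*(-2)*conj(1)]
      = (1/16)[(12) + (0) + (4 - 2*sqrt(2)) + (12) + (2*sqrt(2) + 4) + (-8) + (-8)] = 16/16 = 1
  <chi_rho, chi_2> = (1/16)[1*(12)*conj(1) + 1*(0)*conj(1) + 2*(2 - sqrt(2))*conj(1) + 2*(6)*conj(1) + 2*(sqrt(2) + 2)*conj(1) + 4*(-2)*conj(-1) + 4*(-2)*conj(-1)]
      = (1/16)[(12) + (0) + (4 - 2*sqrt(2)) + (12) + (2*sqrt(2) + 4) + (8) + (8)] = 48/16 = 3
  <chi_rho, chi_3> = (1/16)[1*(12)*conj(1) + 1*(0)*conj(1) + 2*(2 - sqrt(2))*conj(-1) + 2*(6)*conj(1) + 2*(sqrt(2) + 2)*conj(-1) + 4*(-2)*conj(1) + 4*(-2)*conj(-1)]
      = (1/16)[(12) + (0) + (-4 + 2*sqrt(2)) + (12) + (-4 - 2*sqrt(2)) + (-8) + (8)] = 16/16 = 1
  <chi_rho, chi_4> = (1/16)[1*(12)*conj(1) + 1*(0)*conj(1) + 2*(2 - sqrt(2))*conj(-1) + 2*(6)*conj(1) + 2*(sqrt(2) + 2)*conj(-1) + 4*(-2)*conj(-1) + 4*(-2)*conj(1)]
      = (1/16)[(12) + (0) + (-4 + 2*sqrt(2)) + (12) + (-4 - 2*sqrt(2)) + (8) + (-8)] = 16/16 = 1
  <chi_rho, chi_5> = (1/16)[1*(12)*conj(2) + 1*(0)*conj(-2) + 2*(2 - sqrt(2))*conj(sqrt(2)) + 2*(6)*conj(0) + 2*(sqrt(2) + 2)*conj(-sqrt(2)) + 4*(-2)*conj(0) + 4*(-2)*conj(0)]
      = (1/16)[(24) + (0) + (-4 + 4*sqrt(2)) + (0) + (-4*sqrt(2) - 4) + (0) + (0)] = 16/16 = 1
  <chi_rho, chi_6> = (1/16)[1*(12)*conj(2) + 1*(0)*conj(2) + 2*(2 - sqrt(2))*conj(0) + 2*(6)*conj(-2) + 2*(sqrt(2) + 2)*conj(0) + 4*(-2)*conj(0) + 4*(-2)*conj(0)]
      = (1/16)[(24) + (0) + (0) + (-24) + (0) + (0) + (0)] = 0/16 = 0
  <chi_rho, chi_7> = (1/16)[1*(12)*conj(2) + 1*(0)*conj(-2) + 2*(2 - sqrt(2))*conj(-sqrt(2)) + 2*(6)*conj(0) + 2*(sqrt(2) + 2)*conj(sqrt(2)) + 4*(-2)*conj(0) + 4*(-2)*conj(0)]
      = (1/16)[(24) + (0) + (4 - 4*sqrt(2)) + (0) + (4 + 4*sqrt(2)) + (0) + (0)] = 32/16 = 2
Dimension check: dim(rho) = sum (mult * dim) = 1*1 + 3*1 + 1*1 + 1*1 + 1*2 + 0*2 + 2*2 = 12 = chi_rho(e) = 12.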